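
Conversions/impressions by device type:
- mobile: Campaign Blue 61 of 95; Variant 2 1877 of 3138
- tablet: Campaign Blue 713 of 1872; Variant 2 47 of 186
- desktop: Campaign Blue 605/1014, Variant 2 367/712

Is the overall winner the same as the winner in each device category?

No

Mobile: Campaign Blue 61/95 = 64.2%, Variant 2 1877/3138 = 59.8% → Campaign Blue
Tablet: Campaign Blue 713/1872 = 38.1%, Variant 2 47/186 = 25.3% → Campaign Blue
Desktop: Campaign Blue 605/1014 = 59.7%, Variant 2 367/712 = 51.5% → Campaign Blue
Overall: Campaign Blue 1379/2981 = 46.3%, Variant 2 2291/4036 = 56.8% → Variant 2
Campaign Blue wins each device group but Variant 2 wins overall — the comparison reverses. Campaign Blue's impressions skew toward tablet, which has a lower base rate.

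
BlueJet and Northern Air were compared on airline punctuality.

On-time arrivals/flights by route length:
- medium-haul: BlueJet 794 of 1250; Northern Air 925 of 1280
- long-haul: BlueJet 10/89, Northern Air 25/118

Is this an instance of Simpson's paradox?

Medium-haul: BlueJet 794/1250 = 63.5%, Northern Air 925/1280 = 72.3% → Northern Air
Long-haul: BlueJet 10/89 = 11.2%, Northern Air 25/118 = 21.2% → Northern Air
Overall: BlueJet 804/1339 = 60.0%, Northern Air 950/1398 = 68.0% → Northern Air
Northern Air wins overall and in every route group — no reversal.

No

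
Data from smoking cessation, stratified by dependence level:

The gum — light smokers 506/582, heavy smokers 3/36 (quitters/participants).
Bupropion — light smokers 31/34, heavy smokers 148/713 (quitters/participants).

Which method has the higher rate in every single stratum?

Light smokers: the gum 506/582 = 86.9%, bupropion 31/34 = 91.2% → bupropion
Heavy smokers: the gum 3/36 = 8.3%, bupropion 148/713 = 20.8% → bupropion
Bupropion has the higher rate in both groups.

bupropion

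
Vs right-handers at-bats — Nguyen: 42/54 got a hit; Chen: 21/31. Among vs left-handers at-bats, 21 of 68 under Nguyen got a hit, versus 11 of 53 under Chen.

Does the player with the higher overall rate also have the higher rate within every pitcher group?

Yes

Vs right-handers: Nguyen 42/54 = 77.8%, Chen 21/31 = 67.7% → Nguyen
Vs left-handers: Nguyen 21/68 = 30.9%, Chen 11/53 = 20.8% → Nguyen
Overall: Nguyen 63/122 = 51.6%, Chen 32/84 = 38.1% → Nguyen
Nguyen wins overall and in every pitcher group — no reversal.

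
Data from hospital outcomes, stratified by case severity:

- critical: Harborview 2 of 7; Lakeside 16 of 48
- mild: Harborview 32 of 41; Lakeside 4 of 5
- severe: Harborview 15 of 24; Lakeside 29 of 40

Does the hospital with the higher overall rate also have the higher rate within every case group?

Critical: Harborview 2/7 = 28.6%, Lakeside 16/48 = 33.3% → Lakeside
Mild: Harborview 32/41 = 78.0%, Lakeside 4/5 = 80.0% → Lakeside
Severe: Harborview 15/24 = 62.5%, Lakeside 29/40 = 72.5% → Lakeside
Overall: Harborview 49/72 = 68.1%, Lakeside 49/93 = 52.7% → Harborview
Lakeside wins each case group but Harborview wins overall — the comparison reverses. Lakeside's patients skew toward critical, which has a lower base rate.

No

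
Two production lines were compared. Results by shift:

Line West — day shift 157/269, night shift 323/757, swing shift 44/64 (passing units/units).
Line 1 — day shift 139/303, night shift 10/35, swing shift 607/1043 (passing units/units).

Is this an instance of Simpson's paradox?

Day shift: Line West 157/269 = 58.4%, Line 1 139/303 = 45.9% → Line West
Night shift: Line West 323/757 = 42.7%, Line 1 10/35 = 28.6% → Line West
Swing shift: Line West 44/64 = 68.8%, Line 1 607/1043 = 58.2% → Line West
Overall: Line West 524/1090 = 48.1%, Line 1 756/1381 = 54.7% → Line 1
Line West wins each shift group but Line 1 wins overall — the comparison reverses. Line West's units skew toward night shift, which has a lower base rate.

Yes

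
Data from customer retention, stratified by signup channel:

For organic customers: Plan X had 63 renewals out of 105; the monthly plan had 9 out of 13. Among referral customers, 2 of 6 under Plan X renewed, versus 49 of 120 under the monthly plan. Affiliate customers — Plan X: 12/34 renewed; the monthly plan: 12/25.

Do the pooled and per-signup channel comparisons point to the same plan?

Organic: Plan X 63/105 = 60.0%, the monthly plan 9/13 = 69.2% → the monthly plan
Referral: Plan X 2/6 = 33.3%, the monthly plan 49/120 = 40.8% → the monthly plan
Affiliate: Plan X 12/34 = 35.3%, the monthly plan 12/25 = 48.0% → the monthly plan
Overall: Plan X 77/145 = 53.1%, the monthly plan 70/158 = 44.3% → Plan X
The monthly plan wins each signup group but Plan X wins overall — the comparison reverses. The monthly plan's customers skew toward referral, which has a lower base rate.

No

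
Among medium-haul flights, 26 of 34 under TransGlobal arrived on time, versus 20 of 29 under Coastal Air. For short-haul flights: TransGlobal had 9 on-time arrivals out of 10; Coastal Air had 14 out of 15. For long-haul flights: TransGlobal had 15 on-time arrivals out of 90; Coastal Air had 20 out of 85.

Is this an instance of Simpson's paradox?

Medium-haul: TransGlobal 26/34 = 76.5%, Coastal Air 20/29 = 69.0% → TransGlobal
Short-haul: TransGlobal 9/10 = 90.0%, Coastal Air 14/15 = 93.3% → Coastal Air
Long-haul: TransGlobal 15/90 = 16.7%, Coastal Air 20/85 = 23.5% → Coastal Air
Overall: TransGlobal 50/134 = 37.3%, Coastal Air 54/129 = 41.9% → Coastal Air
Neither sweeps: TransGlobal wins 1 of 3 groups, Coastal Air wins 2. Coastal Air wins overall but not every group — no Simpson reversal.

No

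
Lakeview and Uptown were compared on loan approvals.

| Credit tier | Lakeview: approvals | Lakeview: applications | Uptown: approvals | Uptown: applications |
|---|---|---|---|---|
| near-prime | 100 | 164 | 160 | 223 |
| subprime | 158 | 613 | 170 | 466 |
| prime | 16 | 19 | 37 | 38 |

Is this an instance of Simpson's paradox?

Near-prime: Lakeview 100/164 = 61.0%, Uptown 160/223 = 71.7% → Uptown
Subprime: Lakeview 158/613 = 25.8%, Uptown 170/466 = 36.5% → Uptown
Prime: Lakeview 16/19 = 84.2%, Uptown 37/38 = 97.4% → Uptown
Overall: Lakeview 274/796 = 34.4%, Uptown 367/727 = 50.5% → Uptown
Uptown wins overall and in every credit group — no reversal.

No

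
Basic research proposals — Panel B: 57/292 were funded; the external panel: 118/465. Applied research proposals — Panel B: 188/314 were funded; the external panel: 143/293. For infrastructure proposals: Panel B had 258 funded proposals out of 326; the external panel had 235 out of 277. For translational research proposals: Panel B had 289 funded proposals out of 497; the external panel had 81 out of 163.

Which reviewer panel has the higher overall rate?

Basic research: Panel B 57/292 = 19.5%, the external panel 118/465 = 25.4% → the external panel
Applied research: Panel B 188/314 = 59.9%, the external panel 143/293 = 48.8% → Panel B
Infrastructure: Panel B 258/326 = 79.1%, the external panel 235/277 = 84.8% → the external panel
Translational research: Panel B 289/497 = 58.1%, the external panel 81/163 = 49.7% → Panel B
Overall: Panel B 792/1429 = 55.4%, the external panel 577/1198 = 48.2% → Panel B
(Neither sweeps every proposal group, but Panel B has the higher pooled rate.)

Panel B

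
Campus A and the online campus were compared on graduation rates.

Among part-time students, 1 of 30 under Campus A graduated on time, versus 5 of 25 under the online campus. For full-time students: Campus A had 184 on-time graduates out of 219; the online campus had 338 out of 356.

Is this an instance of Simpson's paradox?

Part-time: Campus A 1/30 = 3.3%, the online campus 5/25 = 20.0% → the online campus
Full-time: Campus A 184/219 = 84.0%, the online campus 338/356 = 94.9% → the online campus
Overall: Campus A 185/249 = 74.3%, the online campus 343/381 = 90.0% → the online campus
The online campus wins overall and in every enrollment group — no reversal.

No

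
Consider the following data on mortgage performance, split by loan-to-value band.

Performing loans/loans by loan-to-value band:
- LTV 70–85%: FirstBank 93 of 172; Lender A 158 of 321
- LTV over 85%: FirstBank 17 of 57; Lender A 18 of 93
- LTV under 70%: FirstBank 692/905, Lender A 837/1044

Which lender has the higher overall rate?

FirstBank

LTV 70–85%: FirstBank 93/172 = 54.1%, Lender A 158/321 = 49.2% → FirstBank
LTV over 85%: FirstBank 17/57 = 29.8%, Lender A 18/93 = 19.4% → FirstBank
LTV under 70%: FirstBank 692/905 = 76.5%, Lender A 837/1044 = 80.2% → Lender A
Overall: FirstBank 802/1134 = 70.7%, Lender A 1013/1458 = 69.5% → FirstBank
(Neither sweeps every loan-to-value group, but FirstBank has the higher pooled rate.)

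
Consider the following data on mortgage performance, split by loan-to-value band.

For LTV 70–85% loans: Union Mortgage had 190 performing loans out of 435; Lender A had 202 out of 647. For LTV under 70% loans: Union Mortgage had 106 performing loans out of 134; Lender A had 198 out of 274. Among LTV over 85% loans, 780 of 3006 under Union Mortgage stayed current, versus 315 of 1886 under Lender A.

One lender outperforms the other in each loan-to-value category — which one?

Union Mortgage

LTV 70–85%: Union Mortgage 190/435 = 43.7%, Lender A 202/647 = 31.2% → Union Mortgage
LTV under 70%: Union Mortgage 106/134 = 79.1%, Lender A 198/274 = 72.3% → Union Mortgage
LTV over 85%: Union Mortgage 780/3006 = 25.9%, Lender A 315/1886 = 16.7% → Union Mortgage
Union Mortgage has the higher rate in all 3 groups.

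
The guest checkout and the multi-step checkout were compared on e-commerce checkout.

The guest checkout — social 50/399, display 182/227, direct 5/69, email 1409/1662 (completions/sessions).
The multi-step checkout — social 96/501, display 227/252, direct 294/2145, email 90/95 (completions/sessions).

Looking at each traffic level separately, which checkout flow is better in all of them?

the multi-step checkout

Social: the guest checkout 50/399 = 12.5%, the multi-step checkout 96/501 = 19.2% → the multi-step checkout
Display: the guest checkout 182/227 = 80.2%, the multi-step checkout 227/252 = 90.1% → the multi-step checkout
Direct: the guest checkout 5/69 = 7.2%, the multi-step checkout 294/2145 = 13.7% → the multi-step checkout
Email: the guest checkout 1409/1662 = 84.8%, the multi-step checkout 90/95 = 94.7% → the multi-step checkout
The multi-step checkout has the higher rate in all 4 groups.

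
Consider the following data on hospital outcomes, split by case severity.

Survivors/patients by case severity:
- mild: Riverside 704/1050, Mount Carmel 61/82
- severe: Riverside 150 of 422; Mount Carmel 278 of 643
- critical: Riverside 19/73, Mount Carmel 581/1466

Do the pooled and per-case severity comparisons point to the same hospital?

Mild: Riverside 704/1050 = 67.0%, Mount Carmel 61/82 = 74.4% → Mount Carmel
Severe: Riverside 150/422 = 35.5%, Mount Carmel 278/643 = 43.2% → Mount Carmel
Critical: Riverside 19/73 = 26.0%, Mount Carmel 581/1466 = 39.6% → Mount Carmel
Overall: Riverside 873/1545 = 56.5%, Mount Carmel 920/2191 = 42.0% → Riverside
Mount Carmel wins each case group but Riverside wins overall — the comparison reverses. Mount Carmel's patients skew toward critical, which has a lower base rate.

No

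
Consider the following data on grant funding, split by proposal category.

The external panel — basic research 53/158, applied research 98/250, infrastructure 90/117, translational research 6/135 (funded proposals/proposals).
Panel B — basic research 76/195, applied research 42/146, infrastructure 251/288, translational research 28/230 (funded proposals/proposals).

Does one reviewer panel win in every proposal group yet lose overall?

Basic research: the external panel 53/158 = 33.5%, Panel B 76/195 = 39.0% → Panel B
Applied research: the external panel 98/250 = 39.2%, Panel B 42/146 = 28.8% → the external panel
Infrastructure: the external panel 90/117 = 76.9%, Panel B 251/288 = 87.2% → Panel B
Translational research: the external panel 6/135 = 4.4%, Panel B 28/230 = 12.2% → Panel B
Overall: the external panel 247/660 = 37.4%, Panel B 397/859 = 46.2% → Panel B
Neither sweeps: the external panel wins 1 of 4 groups, Panel B wins 3. Panel B wins overall but not every group — no Simpson reversal.

No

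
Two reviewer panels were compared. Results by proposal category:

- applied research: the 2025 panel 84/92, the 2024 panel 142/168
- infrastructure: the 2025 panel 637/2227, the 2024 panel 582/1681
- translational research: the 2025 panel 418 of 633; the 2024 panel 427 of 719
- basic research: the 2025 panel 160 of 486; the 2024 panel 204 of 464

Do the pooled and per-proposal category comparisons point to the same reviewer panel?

Applied research: the 2025 panel 84/92 = 91.3%, the 2024 panel 142/168 = 84.5% → the 2025 panel
Infrastructure: the 2025 panel 637/2227 = 28.6%, the 2024 panel 582/1681 = 34.6% → the 2024 panel
Translational research: the 2025 panel 418/633 = 66.0%, the 2024 panel 427/719 = 59.4% → the 2025 panel
Basic research: the 2025 panel 160/486 = 32.9%, the 2024 panel 204/464 = 44.0% → the 2024 panel
Overall: the 2025 panel 1299/3438 = 37.8%, the 2024 panel 1355/3032 = 44.7% → the 2024 panel
Neither sweeps: the 2025 panel wins 2 of 4 groups, the 2024 panel wins 2. The 2024 panel wins overall but not every group — no Simpson reversal.

No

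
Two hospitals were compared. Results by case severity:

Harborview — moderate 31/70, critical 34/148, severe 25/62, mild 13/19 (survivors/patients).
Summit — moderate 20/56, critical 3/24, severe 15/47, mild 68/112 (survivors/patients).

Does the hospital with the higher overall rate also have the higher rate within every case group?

Moderate: Harborview 31/70 = 44.3%, Summit 20/56 = 35.7% → Harborview
Critical: Harborview 34/148 = 23.0%, Summit 3/24 = 12.5% → Harborview
Severe: Harborview 25/62 = 40.3%, Summit 15/47 = 31.9% → Harborview
Mild: Harborview 13/19 = 68.4%, Summit 68/112 = 60.7% → Harborview
Overall: Harborview 103/299 = 34.4%, Summit 106/239 = 44.4% → Summit
Harborview wins each case group but Summit wins overall — the comparison reverses. Harborview's patients skew toward critical, which has a lower base rate.

No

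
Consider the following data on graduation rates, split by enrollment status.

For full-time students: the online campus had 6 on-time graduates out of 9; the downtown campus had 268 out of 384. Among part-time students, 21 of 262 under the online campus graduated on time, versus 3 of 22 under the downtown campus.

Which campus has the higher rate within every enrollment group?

the downtown campus

Full-time: the online campus 6/9 = 66.7%, the downtown campus 268/384 = 69.8% → the downtown campus
Part-time: the online campus 21/262 = 8.0%, the downtown campus 3/22 = 13.6% → the downtown campus
The downtown campus has the higher rate in both groups.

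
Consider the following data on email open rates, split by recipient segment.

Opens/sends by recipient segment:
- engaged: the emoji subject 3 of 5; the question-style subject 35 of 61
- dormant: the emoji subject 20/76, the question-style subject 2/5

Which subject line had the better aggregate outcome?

the question-style subject

Engaged: the emoji subject 3/5 = 60.0%, the question-style subject 35/61 = 57.4% → the emoji subject
Dormant: the emoji subject 20/76 = 26.3%, the question-style subject 2/5 = 40.0% → the question-style subject
Overall: the emoji subject 23/81 = 28.4%, the question-style subject 37/66 = 56.1% → the question-style subject
(Neither sweeps every recipient group, but the question-style subject has the higher pooled rate.)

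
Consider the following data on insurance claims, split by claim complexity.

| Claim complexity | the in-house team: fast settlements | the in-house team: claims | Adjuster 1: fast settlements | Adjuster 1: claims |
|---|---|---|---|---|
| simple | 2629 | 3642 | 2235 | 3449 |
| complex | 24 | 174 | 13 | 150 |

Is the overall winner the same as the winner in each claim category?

Yes

Simple: the in-house team 2629/3642 = 72.2%, Adjuster 1 2235/3449 = 64.8% → the in-house team
Complex: the in-house team 24/174 = 13.8%, Adjuster 1 13/150 = 8.7% → the in-house team
Overall: the in-house team 2653/3816 = 69.5%, Adjuster 1 2248/3599 = 62.5% → the in-house team
The in-house team wins overall and in every claim group — no reversal.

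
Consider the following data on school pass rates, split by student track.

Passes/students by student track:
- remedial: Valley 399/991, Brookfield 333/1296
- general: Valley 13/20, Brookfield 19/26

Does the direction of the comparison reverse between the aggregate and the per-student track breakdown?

Remedial: Valley 399/991 = 40.3%, Brookfield 333/1296 = 25.7% → Valley
General: Valley 13/20 = 65.0%, Brookfield 19/26 = 73.1% → Brookfield
Overall: Valley 412/1011 = 40.8%, Brookfield 352/1322 = 26.6% → Valley
Neither sweeps: Valley wins 1 of 2 groups, Brookfield wins 1. Valley wins overall but not every group — no Simpson reversal.

No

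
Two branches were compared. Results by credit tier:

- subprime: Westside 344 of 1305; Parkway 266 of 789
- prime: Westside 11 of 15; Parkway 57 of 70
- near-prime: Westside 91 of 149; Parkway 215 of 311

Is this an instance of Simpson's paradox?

Subprime: Westside 344/1305 = 26.4%, Parkway 266/789 = 33.7% → Parkway
Prime: Westside 11/15 = 73.3%, Parkway 57/70 = 81.4% → Parkway
Near-prime: Westside 91/149 = 61.1%, Parkway 215/311 = 69.1% → Parkway
Overall: Westside 446/1469 = 30.4%, Parkway 538/1170 = 46.0% → Parkway
Parkway wins overall and in every credit group — no reversal.

No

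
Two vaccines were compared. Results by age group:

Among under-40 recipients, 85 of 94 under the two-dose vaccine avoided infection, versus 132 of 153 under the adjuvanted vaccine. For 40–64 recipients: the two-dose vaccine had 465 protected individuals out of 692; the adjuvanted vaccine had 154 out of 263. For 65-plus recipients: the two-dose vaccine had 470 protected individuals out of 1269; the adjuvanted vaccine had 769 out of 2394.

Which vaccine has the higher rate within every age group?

the two-dose vaccine

Under-40: the two-dose vaccine 85/94 = 90.4%, the adjuvanted vaccine 132/153 = 86.3% → the two-dose vaccine
40–64: the two-dose vaccine 465/692 = 67.2%, the adjuvanted vaccine 154/263 = 58.6% → the two-dose vaccine
65-plus: the two-dose vaccine 470/1269 = 37.0%, the adjuvanted vaccine 769/2394 = 32.1% → the two-dose vaccine
The two-dose vaccine has the higher rate in all 3 groups.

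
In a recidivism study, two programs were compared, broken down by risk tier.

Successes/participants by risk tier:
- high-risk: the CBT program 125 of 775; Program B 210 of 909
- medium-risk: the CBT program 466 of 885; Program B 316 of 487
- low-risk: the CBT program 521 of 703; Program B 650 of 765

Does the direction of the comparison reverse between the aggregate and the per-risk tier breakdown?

No

High-risk: the CBT program 125/775 = 16.1%, Program B 210/909 = 23.1% → Program B
Medium-risk: the CBT program 466/885 = 52.7%, Program B 316/487 = 64.9% → Program B
Low-risk: the CBT program 521/703 = 74.1%, Program B 650/765 = 85.0% → Program B
Overall: the CBT program 1112/2363 = 47.1%, Program B 1176/2161 = 54.4% → Program B
Program B wins overall and in every risk group — no reversal.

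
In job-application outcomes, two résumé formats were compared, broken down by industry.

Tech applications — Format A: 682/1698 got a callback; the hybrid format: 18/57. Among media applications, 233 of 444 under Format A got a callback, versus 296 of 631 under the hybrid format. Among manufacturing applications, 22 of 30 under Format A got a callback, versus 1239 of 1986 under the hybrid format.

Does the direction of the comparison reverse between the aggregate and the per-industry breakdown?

Tech: Format A 682/1698 = 40.2%, the hybrid format 18/57 = 31.6% → Format A
Media: Format A 233/444 = 52.5%, the hybrid format 296/631 = 46.9% → Format A
Manufacturing: Format A 22/30 = 73.3%, the hybrid format 1239/1986 = 62.4% → Format A
Overall: Format A 937/2172 = 43.1%, the hybrid format 1553/2674 = 58.1% → the hybrid format
Format A wins each industry group but the hybrid format wins overall — the comparison reverses. Format A's applications skew toward tech, which has a lower base rate.

Yes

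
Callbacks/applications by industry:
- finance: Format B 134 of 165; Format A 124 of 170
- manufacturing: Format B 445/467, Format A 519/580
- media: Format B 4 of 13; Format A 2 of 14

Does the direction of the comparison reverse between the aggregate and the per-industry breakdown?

No

Finance: Format B 134/165 = 81.2%, Format A 124/170 = 72.9% → Format B
Manufacturing: Format B 445/467 = 95.3%, Format A 519/580 = 89.5% → Format B
Media: Format B 4/13 = 30.8%, Format A 2/14 = 14.3% → Format B
Overall: Format B 583/645 = 90.4%, Format A 645/764 = 84.4% → Format B
Format B wins overall and in every industry group — no reversal.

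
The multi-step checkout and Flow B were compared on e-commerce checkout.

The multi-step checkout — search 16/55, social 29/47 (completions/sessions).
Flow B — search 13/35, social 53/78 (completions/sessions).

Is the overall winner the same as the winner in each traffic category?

Yes

Search: the multi-step checkout 16/55 = 29.1%, Flow B 13/35 = 37.1% → Flow B
Social: the multi-step checkout 29/47 = 61.7%, Flow B 53/78 = 67.9% → Flow B
Overall: the multi-step checkout 45/102 = 44.1%, Flow B 66/113 = 58.4% → Flow B
Flow B wins overall and in every traffic group — no reversal.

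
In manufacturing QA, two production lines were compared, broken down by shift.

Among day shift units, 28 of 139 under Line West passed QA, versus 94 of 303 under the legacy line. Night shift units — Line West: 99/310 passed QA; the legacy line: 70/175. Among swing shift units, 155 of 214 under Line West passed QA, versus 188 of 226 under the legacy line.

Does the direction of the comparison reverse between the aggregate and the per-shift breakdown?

Day shift: Line West 28/139 = 20.1%, the legacy line 94/303 = 31.0% → the legacy line
Night shift: Line West 99/310 = 31.9%, the legacy line 70/175 = 40.0% → the legacy line
Swing shift: Line West 155/214 = 72.4%, the legacy line 188/226 = 83.2% → the legacy line
Overall: Line West 282/663 = 42.5%, the legacy line 352/704 = 50.0% → the legacy line
The legacy line wins overall and in every shift group — no reversal.

No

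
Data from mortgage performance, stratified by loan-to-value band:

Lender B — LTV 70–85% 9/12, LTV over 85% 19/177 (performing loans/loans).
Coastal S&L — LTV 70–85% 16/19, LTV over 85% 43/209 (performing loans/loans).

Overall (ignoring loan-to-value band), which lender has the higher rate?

LTV 70–85%: Lender B 9/12 = 75.0%, Coastal S&L 16/19 = 84.2% → Coastal S&L
LTV over 85%: Lender B 19/177 = 10.7%, Coastal S&L 43/209 = 20.6% → Coastal S&L
Overall: Lender B 28/189 = 14.8%, Coastal S&L 59/228 = 25.9% → Coastal S&L

Coastal S&L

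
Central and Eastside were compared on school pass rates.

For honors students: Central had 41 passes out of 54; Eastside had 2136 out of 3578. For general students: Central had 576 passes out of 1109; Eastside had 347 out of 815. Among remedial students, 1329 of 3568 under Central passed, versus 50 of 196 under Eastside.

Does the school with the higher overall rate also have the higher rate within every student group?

Honors: Central 41/54 = 75.9%, Eastside 2136/3578 = 59.7% → Central
General: Central 576/1109 = 51.9%, Eastside 347/815 = 42.6% → Central
Remedial: Central 1329/3568 = 37.2%, Eastside 50/196 = 25.5% → Central
Overall: Central 1946/4731 = 41.1%, Eastside 2533/4589 = 55.2% → Eastside
Central wins each student group but Eastside wins overall — the comparison reverses. Central's students skew toward remedial, which has a lower base rate.

No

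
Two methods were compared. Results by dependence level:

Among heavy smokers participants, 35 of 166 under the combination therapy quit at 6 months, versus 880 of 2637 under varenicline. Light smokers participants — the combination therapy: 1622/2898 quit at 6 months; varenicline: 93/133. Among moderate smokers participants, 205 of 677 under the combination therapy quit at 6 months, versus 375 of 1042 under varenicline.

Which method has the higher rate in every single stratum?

varenicline

Heavy smokers: the combination therapy 35/166 = 21.1%, varenicline 880/2637 = 33.4% → varenicline
Light smokers: the combination therapy 1622/2898 = 56.0%, varenicline 93/133 = 69.9% → varenicline
Moderate smokers: the combination therapy 205/677 = 30.3%, varenicline 375/1042 = 36.0% → varenicline
Varenicline has the higher rate in all 3 groups.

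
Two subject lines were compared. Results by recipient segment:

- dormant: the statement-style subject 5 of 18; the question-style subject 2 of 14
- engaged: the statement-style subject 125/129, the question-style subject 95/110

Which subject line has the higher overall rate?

Dormant: the statement-style subject 5/18 = 27.8%, the question-style subject 2/14 = 14.3% → the statement-style subject
Engaged: the statement-style subject 125/129 = 96.9%, the question-style subject 95/110 = 86.4% → the statement-style subject
Overall: the statement-style subject 130/147 = 88.4%, the question-style subject 97/124 = 78.2% → the statement-style subject

the statement-style subject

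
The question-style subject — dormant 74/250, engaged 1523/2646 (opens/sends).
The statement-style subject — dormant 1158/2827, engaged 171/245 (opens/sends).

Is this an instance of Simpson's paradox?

Yes

Dormant: the question-style subject 74/250 = 29.6%, the statement-style subject 1158/2827 = 41.0% → the statement-style subject
Engaged: the question-style subject 1523/2646 = 57.6%, the statement-style subject 171/245 = 69.8% → the statement-style subject
Overall: the question-style subject 1597/2896 = 55.1%, the statement-style subject 1329/3072 = 43.3% → the question-style subject
The statement-style subject wins each recipient group but the question-style subject wins overall — the comparison reverses. The statement-style subject's sends skew toward dormant, which has a lower base rate.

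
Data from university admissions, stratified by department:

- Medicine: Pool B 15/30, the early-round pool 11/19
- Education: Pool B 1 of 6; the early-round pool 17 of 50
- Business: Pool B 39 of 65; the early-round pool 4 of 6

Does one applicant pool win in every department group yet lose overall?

Medicine: Pool B 15/30 = 50.0%, the early-round pool 11/19 = 57.9% → the early-round pool
Education: Pool B 1/6 = 16.7%, the early-round pool 17/50 = 34.0% → the early-round pool
Business: Pool B 39/65 = 60.0%, the early-round pool 4/6 = 66.7% → the early-round pool
Overall: Pool B 55/101 = 54.5%, the early-round pool 32/75 = 42.7% → Pool B
The early-round pool wins each department group but Pool B wins overall — the comparison reverses. The early-round pool's applicants skew toward Education, which has a lower base rate.

Yes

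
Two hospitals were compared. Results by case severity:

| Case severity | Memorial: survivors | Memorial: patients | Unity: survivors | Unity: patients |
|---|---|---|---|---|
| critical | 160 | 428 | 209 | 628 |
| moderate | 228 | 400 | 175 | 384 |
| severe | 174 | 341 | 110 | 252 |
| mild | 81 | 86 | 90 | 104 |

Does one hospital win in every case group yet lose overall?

Critical: Memorial 160/428 = 37.4%, Unity 209/628 = 33.3% → Memorial
Moderate: Memorial 228/400 = 57.0%, Unity 175/384 = 45.6% → Memorial
Severe: Memorial 174/341 = 51.0%, Unity 110/252 = 43.7% → Memorial
Mild: Memorial 81/86 = 94.2%, Unity 90/104 = 86.5% → Memorial
Overall: Memorial 643/1255 = 51.2%, Unity 584/1368 = 42.7% → Memorial
Memorial wins overall and in every case group — no reversal.

No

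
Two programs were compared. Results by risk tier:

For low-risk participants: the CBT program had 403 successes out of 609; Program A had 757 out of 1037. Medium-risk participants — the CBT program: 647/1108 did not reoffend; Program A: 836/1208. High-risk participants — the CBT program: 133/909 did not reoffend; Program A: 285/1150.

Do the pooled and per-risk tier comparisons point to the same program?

Low-risk: the CBT program 403/609 = 66.2%, Program A 757/1037 = 73.0% → Program A
Medium-risk: the CBT program 647/1108 = 58.4%, Program A 836/1208 = 69.2% → Program A
High-risk: the CBT program 133/909 = 14.6%, Program A 285/1150 = 24.8% → Program A
Overall: the CBT program 1183/2626 = 45.0%, Program A 1878/3395 = 55.3% → Program A
Program A wins overall and in every risk group — no reversal.

Yes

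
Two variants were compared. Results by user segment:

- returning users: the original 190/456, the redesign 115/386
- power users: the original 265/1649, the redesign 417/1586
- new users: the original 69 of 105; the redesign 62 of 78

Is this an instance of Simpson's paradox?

Returning users: the original 190/456 = 41.7%, the redesign 115/386 = 29.8% → the original
Power users: the original 265/1649 = 16.1%, the redesign 417/1586 = 26.3% → the redesign
New users: the original 69/105 = 65.7%, the redesign 62/78 = 79.5% → the redesign
Overall: the original 524/2210 = 23.7%, the redesign 594/2050 = 29.0% → the redesign
Neither sweeps: the original wins 1 of 3 groups, the redesign wins 2. The redesign wins overall but not every group — no Simpson reversal.

No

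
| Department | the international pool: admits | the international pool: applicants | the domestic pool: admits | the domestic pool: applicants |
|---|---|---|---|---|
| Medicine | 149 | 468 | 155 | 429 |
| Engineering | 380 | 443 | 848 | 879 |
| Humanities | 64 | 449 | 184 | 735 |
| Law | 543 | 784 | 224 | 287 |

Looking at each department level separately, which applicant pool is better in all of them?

the domestic pool

Medicine: the international pool 149/468 = 31.8%, the domestic pool 155/429 = 36.1% → the domestic pool
Engineering: the international pool 380/443 = 85.8%, the domestic pool 848/879 = 96.5% → the domestic pool
Humanities: the international pool 64/449 = 14.3%, the domestic pool 184/735 = 25.0% → the domestic pool
Law: the international pool 543/784 = 69.3%, the domestic pool 224/287 = 78.0% → the domestic pool
The domestic pool has the higher rate in all 4 groups.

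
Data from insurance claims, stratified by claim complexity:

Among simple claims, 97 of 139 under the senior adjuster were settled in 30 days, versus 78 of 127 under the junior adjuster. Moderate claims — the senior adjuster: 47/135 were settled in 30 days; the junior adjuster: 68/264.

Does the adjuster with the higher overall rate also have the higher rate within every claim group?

Simple: the senior adjuster 97/139 = 69.8%, the junior adjuster 78/127 = 61.4% → the senior adjuster
Moderate: the senior adjuster 47/135 = 34.8%, the junior adjuster 68/264 = 25.8% → the senior adjuster
Overall: the senior adjuster 144/274 = 52.6%, the junior adjuster 146/391 = 37.3% → the senior adjuster
The senior adjuster wins overall and in every claim group — no reversal.

Yes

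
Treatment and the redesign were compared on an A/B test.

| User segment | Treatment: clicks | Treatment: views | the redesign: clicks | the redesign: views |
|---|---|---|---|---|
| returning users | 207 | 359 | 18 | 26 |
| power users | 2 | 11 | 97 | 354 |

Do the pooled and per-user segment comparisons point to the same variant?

No

Returning users: Treatment 207/359 = 57.7%, the redesign 18/26 = 69.2% → the redesign
Power users: Treatment 2/11 = 18.2%, the redesign 97/354 = 27.4% → the redesign
Overall: Treatment 209/370 = 56.5%, the redesign 115/380 = 30.3% → Treatment
The redesign wins each user group but Treatment wins overall — the comparison reverses. The redesign's views skew toward power users, which has a lower base rate.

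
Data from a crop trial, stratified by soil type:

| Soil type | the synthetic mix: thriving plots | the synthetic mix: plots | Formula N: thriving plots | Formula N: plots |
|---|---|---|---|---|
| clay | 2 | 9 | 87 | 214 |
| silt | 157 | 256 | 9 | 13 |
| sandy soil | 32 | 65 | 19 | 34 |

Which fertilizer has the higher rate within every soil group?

Clay: the synthetic mix 2/9 = 22.2%, Formula N 87/214 = 40.7% → Formula N
Silt: the synthetic mix 157/256 = 61.3%, Formula N 9/13 = 69.2% → Formula N
Sandy soil: the synthetic mix 32/65 = 49.2%, Formula N 19/34 = 55.9% → Formula N
Formula N has the higher rate in all 3 groups.

Formula N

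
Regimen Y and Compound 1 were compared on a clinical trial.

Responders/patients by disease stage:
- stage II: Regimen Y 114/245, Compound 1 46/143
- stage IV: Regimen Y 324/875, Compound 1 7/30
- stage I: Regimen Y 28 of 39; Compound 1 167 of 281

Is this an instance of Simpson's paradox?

Stage II: Regimen Y 114/245 = 46.5%, Compound 1 46/143 = 32.2% → Regimen Y
Stage IV: Regimen Y 324/875 = 37.0%, Compound 1 7/30 = 23.3% → Regimen Y
Stage I: Regimen Y 28/39 = 71.8%, Compound 1 167/281 = 59.4% → Regimen Y
Overall: Regimen Y 466/1159 = 40.2%, Compound 1 220/454 = 48.5% → Compound 1
Regimen Y wins each disease group but Compound 1 wins overall — the comparison reverses. Regimen Y's patients skew toward stage IV, which has a lower base rate.

Yes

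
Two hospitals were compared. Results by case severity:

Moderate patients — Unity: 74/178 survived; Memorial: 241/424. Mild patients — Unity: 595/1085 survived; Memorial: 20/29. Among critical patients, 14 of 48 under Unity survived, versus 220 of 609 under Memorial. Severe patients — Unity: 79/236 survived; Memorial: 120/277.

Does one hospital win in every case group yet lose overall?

Moderate: Unity 74/178 = 41.6%, Memorial 241/424 = 56.8% → Memorial
Mild: Unity 595/1085 = 54.8%, Memorial 20/29 = 69.0% → Memorial
Critical: Unity 14/48 = 29.2%, Memorial 220/609 = 36.1% → Memorial
Severe: Unity 79/236 = 33.5%, Memorial 120/277 = 43.3% → Memorial
Overall: Unity 762/1547 = 49.3%, Memorial 601/1339 = 44.9% → Unity
Memorial wins each case group but Unity wins overall — the comparison reverses. Memorial's patients skew toward critical, which has a lower base rate.

Yes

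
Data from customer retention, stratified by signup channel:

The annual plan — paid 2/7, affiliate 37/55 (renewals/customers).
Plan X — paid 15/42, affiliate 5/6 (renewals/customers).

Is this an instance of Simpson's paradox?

Yes

Paid: the annual plan 2/7 = 28.6%, Plan X 15/42 = 35.7% → Plan X
Affiliate: the annual plan 37/55 = 67.3%, Plan X 5/6 = 83.3% → Plan X
Overall: the annual plan 39/62 = 62.9%, Plan X 20/48 = 41.7% → the annual plan
Plan X wins each signup group but the annual plan wins overall — the comparison reverses. Plan X's customers skew toward paid, which has a lower base rate.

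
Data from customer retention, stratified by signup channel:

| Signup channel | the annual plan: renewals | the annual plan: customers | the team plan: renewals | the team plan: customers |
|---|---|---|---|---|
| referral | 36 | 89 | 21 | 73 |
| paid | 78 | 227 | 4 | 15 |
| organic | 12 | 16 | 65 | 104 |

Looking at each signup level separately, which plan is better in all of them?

the annual plan

Referral: the annual plan 36/89 = 40.4%, the team plan 21/73 = 28.8% → the annual plan
Paid: the annual plan 78/227 = 34.4%, the team plan 4/15 = 26.7% → the annual plan
Organic: the annual plan 12/16 = 75.0%, the team plan 65/104 = 62.5% → the annual plan
The annual plan has the higher rate in all 3 groups.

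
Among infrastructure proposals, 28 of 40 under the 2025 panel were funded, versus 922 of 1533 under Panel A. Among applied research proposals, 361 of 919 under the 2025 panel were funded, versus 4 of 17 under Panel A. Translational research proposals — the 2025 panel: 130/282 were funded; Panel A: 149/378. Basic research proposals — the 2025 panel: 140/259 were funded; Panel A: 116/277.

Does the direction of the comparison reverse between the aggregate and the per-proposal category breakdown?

Infrastructure: the 2025 panel 28/40 = 70.0%, Panel A 922/1533 = 60.1% → the 2025 panel
Applied research: the 2025 panel 361/919 = 39.3%, Panel A 4/17 = 23.5% → the 2025 panel
Translational research: the 2025 panel 130/282 = 46.1%, Panel A 149/378 = 39.4% → the 2025 panel
Basic research: the 2025 panel 140/259 = 54.1%, Panel A 116/277 = 41.9% → the 2025 panel
Overall: the 2025 panel 659/1500 = 43.9%, Panel A 1191/2205 = 54.0% → Panel A
The 2025 panel wins each proposal group but Panel A wins overall — the comparison reverses. The 2025 panel's proposals skew toward applied research, which has a lower base rate.

Yes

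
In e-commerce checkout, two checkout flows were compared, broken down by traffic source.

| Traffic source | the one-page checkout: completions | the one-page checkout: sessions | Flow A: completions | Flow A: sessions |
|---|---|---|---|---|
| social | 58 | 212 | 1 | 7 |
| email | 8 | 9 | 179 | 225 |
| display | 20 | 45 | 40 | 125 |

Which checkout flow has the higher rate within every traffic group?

the one-page checkout

Social: the one-page checkout 58/212 = 27.4%, Flow A 1/7 = 14.3% → the one-page checkout
Email: the one-page checkout 8/9 = 88.9%, Flow A 179/225 = 79.6% → the one-page checkout
Display: the one-page checkout 20/45 = 44.4%, Flow A 40/125 = 32.0% → the one-page checkout
The one-page checkout has the higher rate in all 3 groups.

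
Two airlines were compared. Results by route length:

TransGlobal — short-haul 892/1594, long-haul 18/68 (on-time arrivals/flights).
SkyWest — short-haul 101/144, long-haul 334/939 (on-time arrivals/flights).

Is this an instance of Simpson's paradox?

Yes

Short-haul: TransGlobal 892/1594 = 56.0%, SkyWest 101/144 = 70.1% → SkyWest
Long-haul: TransGlobal 18/68 = 26.5%, SkyWest 334/939 = 35.6% → SkyWest
Overall: TransGlobal 910/1662 = 54.8%, SkyWest 435/1083 = 40.2% → TransGlobal
SkyWest wins each route group but TransGlobal wins overall — the comparison reverses. SkyWest's flights skew toward long-haul, which has a lower base rate.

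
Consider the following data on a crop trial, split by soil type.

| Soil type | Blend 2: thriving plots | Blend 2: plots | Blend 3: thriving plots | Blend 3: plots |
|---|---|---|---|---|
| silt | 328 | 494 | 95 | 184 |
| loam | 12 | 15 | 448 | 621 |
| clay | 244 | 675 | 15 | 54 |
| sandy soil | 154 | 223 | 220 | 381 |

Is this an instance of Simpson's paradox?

Silt: Blend 2 328/494 = 66.4%, Blend 3 95/184 = 51.6% → Blend 2
Loam: Blend 2 12/15 = 80.0%, Blend 3 448/621 = 72.1% → Blend 2
Clay: Blend 2 244/675 = 36.1%, Blend 3 15/54 = 27.8% → Blend 2
Sandy soil: Blend 2 154/223 = 69.1%, Blend 3 220/381 = 57.7% → Blend 2
Overall: Blend 2 738/1407 = 52.5%, Blend 3 778/1240 = 62.7% → Blend 3
Blend 2 wins each soil group but Blend 3 wins overall — the comparison reverses. Blend 2's plots skew toward clay, which has a lower base rate.

Yes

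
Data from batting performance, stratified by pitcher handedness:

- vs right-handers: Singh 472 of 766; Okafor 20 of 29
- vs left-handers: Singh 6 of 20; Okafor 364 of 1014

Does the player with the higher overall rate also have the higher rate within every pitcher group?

No

Vs right-handers: Singh 472/766 = 61.6%, Okafor 20/29 = 69.0% → Okafor
Vs left-handers: Singh 6/20 = 30.0%, Okafor 364/1014 = 35.9% → Okafor
Overall: Singh 478/786 = 60.8%, Okafor 384/1043 = 36.8% → Singh
Okafor wins each pitcher group but Singh wins overall — the comparison reverses. Okafor's at-bats skew toward vs left-handers, which has a lower base rate.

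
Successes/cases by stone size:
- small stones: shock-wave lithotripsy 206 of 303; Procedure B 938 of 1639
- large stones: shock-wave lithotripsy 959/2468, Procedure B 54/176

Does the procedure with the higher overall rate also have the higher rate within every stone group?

No

Small stones: shock-wave lithotripsy 206/303 = 68.0%, Procedure B 938/1639 = 57.2% → shock-wave lithotripsy
Large stones: shock-wave lithotripsy 959/2468 = 38.9%, Procedure B 54/176 = 30.7% → shock-wave lithotripsy
Overall: shock-wave lithotripsy 1165/2771 = 42.0%, Procedure B 992/1815 = 54.7% → Procedure B
Shock-wave lithotripsy wins each stone group but Procedure B wins overall — the comparison reverses. Shock-wave lithotripsy's cases skew toward large stones, which has a lower base rate.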